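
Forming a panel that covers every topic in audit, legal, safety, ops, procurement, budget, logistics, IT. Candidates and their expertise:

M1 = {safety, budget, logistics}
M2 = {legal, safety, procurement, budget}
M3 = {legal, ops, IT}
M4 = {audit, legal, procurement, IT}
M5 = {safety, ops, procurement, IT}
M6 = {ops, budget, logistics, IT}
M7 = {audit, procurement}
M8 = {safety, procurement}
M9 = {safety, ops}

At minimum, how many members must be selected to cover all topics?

M1, M3, M4 together cover {audit, legal, safety, ops, procurement, budget, logistics, IT} — every topic.
No 2 of the 9 members cover everything (all 36 pairs fall short), so 3 is minimum.

3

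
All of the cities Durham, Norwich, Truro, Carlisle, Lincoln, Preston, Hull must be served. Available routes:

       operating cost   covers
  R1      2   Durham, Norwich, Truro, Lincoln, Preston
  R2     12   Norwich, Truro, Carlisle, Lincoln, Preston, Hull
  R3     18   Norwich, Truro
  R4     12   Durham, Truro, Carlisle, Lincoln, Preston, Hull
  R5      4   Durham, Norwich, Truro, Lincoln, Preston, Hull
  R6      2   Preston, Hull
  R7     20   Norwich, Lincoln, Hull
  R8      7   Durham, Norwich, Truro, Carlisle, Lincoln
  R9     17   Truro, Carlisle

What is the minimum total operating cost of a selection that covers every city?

9

R6, R8 cover every city at operating cost 2 + 7 = 9.
Any cover uses at least 2 routes; among all covering selections none totals below 9.
Greedy by coverage-per-operating cost would pick R1, R6, R8 for 11 — worse than the optimum 9.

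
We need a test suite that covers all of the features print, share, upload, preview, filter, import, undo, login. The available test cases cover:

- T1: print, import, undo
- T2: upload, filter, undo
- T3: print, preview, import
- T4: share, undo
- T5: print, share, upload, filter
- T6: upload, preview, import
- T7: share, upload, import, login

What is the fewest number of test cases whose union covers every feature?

3

T2, T3, T7 together cover {print, share, upload, preview, filter, import, undo, login} — every feature.
No 2 of the 7 test cases cover everything (all 21 pairs fall short), so 3 is minimum.
Greedy (largest uncovered first) would take T5, T1, T3, T7 — 4 test cases — but 3 suffice.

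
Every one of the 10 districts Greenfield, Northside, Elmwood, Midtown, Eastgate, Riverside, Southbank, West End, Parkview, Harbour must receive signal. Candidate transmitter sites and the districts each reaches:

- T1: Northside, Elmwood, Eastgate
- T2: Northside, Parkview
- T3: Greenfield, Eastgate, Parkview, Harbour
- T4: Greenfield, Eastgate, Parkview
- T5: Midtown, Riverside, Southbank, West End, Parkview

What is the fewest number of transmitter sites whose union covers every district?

T1, T3, T5 together cover {Greenfield, Northside, Elmwood, Midtown, Eastgate, Riverside, Southbank, West End, Parkview, Harbour} — every district.
No 2 of the 5 transmitter sites cover everything (all 10 pairs fall short), so 3 is minimum.

3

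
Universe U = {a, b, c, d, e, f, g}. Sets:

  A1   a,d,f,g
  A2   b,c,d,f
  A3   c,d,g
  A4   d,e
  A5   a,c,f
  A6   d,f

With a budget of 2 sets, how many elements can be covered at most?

6

Choosing A1, A2 covers {a, b, c, d, f, g} — 6 elements.
No choice of 2 sets does better; here e is left uncovered.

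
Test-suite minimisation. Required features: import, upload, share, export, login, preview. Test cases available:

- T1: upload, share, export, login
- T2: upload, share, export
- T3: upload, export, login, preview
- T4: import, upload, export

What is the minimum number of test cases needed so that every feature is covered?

3

T1, T3, T4 together cover {import, upload, share, export, login, preview} — every feature.
No 2 of the 4 test cases cover everything (all 6 pairs fall short), so 3 is minimum.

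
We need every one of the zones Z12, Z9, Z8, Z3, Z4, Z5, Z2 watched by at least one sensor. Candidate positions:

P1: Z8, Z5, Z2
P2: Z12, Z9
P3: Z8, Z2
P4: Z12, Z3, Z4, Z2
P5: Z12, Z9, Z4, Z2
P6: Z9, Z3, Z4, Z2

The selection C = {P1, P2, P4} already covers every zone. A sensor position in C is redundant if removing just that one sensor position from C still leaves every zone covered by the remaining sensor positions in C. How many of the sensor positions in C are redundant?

0

Drop P1: Z8, Z5 uncovered — not redundant.
Drop P2: Z9 uncovered — not redundant.
Drop P4: Z3, Z4 uncovered — not redundant.
None of the sensor positions in C is redundant.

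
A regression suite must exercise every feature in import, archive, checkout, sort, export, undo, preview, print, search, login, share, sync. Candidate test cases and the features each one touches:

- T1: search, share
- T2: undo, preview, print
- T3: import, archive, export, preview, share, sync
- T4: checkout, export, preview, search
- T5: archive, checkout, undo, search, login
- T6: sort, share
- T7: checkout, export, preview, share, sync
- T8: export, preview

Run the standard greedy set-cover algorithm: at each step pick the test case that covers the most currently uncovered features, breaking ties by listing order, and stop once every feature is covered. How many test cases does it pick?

4

Pick 1: T3 covers 6 new features (import, archive, export, preview, share, sync).
Pick 2: T5 covers 4 new features (checkout, undo, search, login).
Pick 3: T2 covers 1 new features (print).
Pick 4: T6 covers 1 new features (sort).
Greedy uses 4 test cases.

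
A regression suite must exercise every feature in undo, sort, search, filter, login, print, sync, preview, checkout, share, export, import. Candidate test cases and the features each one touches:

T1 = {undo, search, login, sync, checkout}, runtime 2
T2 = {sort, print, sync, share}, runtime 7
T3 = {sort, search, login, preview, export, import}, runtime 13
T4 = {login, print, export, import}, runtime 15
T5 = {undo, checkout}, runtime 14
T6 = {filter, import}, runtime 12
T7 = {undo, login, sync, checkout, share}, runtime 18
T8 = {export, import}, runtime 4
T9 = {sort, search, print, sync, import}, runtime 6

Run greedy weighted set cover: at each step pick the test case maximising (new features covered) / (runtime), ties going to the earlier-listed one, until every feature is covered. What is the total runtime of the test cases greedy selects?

Pick 1: T1 adds 5 new (undo, search, login, sync, checkout) at runtime 2 (ratio 5/2).
Pick 2: T8 adds 2 new (export, import) at runtime 4 (ratio 2/4).
Pick 3: T2 adds 3 new (sort, print, share) at runtime 7 (ratio 3/7).
Pick 4: T6 adds 1 new (filter) at runtime 12 (ratio 1/12).
Pick 5: T3 adds 1 new (preview) at runtime 13 (ratio 1/13).
Greedy total runtime: 2 + 4 + 7 + 12 + 13 = 38. (The true optimum is 34, so greedy overshoots here.)

38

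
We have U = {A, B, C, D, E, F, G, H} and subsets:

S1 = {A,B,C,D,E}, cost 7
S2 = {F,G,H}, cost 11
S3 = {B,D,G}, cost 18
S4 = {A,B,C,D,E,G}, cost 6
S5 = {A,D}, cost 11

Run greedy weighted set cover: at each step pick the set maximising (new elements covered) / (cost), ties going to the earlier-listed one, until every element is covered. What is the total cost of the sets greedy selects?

Pick 1: S4 adds 6 new (A, B, C, D, E, G) at cost 6 (ratio 6/6).
Pick 2: S2 adds 2 new (F, H) at cost 11 (ratio 2/11).
Greedy total cost: 6 + 11 = 17.

17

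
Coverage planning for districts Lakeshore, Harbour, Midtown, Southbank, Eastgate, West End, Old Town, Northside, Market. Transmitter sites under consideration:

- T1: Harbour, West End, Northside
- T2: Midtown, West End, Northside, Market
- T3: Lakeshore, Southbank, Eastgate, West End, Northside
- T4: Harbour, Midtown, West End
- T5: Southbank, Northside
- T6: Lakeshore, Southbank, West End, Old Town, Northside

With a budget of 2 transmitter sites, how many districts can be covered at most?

7

Choosing T2, T3 covers {Lakeshore, Midtown, Southbank, Eastgate, West End, Northside, Market} — 7 districts.
No choice of 2 transmitter sites does better; here Harbour, Old Town are left uncovered.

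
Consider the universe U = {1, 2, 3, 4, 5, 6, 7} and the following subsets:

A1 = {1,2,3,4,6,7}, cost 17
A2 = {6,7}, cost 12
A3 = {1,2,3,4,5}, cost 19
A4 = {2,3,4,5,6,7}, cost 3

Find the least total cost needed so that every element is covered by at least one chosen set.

A1, A4 cover every element at cost 17 + 3 = 20.
Any cover uses at least 2 sets; among all covering selections none totals below 20.

20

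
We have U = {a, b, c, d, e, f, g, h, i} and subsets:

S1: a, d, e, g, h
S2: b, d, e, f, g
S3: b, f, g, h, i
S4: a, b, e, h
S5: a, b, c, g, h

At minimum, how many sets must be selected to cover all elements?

3

S1, S3, S5 together cover {a, b, c, d, e, f, g, h, i} — every element.
No 2 of the 5 sets cover everything (all 10 pairs fall short), so 3 is minimum.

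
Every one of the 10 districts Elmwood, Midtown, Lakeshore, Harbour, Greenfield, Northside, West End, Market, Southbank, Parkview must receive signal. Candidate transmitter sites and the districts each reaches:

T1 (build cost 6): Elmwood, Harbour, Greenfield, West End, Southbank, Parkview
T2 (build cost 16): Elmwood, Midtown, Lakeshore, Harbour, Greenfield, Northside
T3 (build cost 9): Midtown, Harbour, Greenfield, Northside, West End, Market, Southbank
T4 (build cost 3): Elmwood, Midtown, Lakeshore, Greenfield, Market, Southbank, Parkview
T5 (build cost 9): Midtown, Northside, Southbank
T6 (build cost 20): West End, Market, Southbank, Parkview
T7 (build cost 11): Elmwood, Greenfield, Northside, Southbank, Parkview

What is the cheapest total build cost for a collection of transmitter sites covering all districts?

T3, T4 cover every district at build cost 9 + 3 = 12.
Any cover uses at least 2 transmitter sites; among all covering selections none totals below 12.
Greedy by coverage-per-build cost would pick T4, T1, T3 for 18 — worse than the optimum 12.

12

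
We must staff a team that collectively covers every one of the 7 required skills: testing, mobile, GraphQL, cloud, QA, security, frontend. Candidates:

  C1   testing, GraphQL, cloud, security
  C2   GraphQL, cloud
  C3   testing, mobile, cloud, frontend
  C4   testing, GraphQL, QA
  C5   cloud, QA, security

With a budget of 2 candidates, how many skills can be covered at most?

Choosing C1, C3 covers {testing, mobile, GraphQL, cloud, security, frontend} — 6 skills.
No choice of 2 candidates does better; here QA is left uncovered.

6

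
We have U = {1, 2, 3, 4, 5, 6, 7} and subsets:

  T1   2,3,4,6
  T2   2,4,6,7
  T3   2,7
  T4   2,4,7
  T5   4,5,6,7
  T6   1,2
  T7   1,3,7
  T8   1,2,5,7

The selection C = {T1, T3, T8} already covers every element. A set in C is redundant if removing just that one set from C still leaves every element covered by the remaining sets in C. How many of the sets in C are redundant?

Drop T1: 3, 4, 6 uncovered — not redundant.
Drop T3: the rest still cover every element — redundant.
Drop T8: 1, 5 uncovered — not redundant.
1 redundant: T3.

1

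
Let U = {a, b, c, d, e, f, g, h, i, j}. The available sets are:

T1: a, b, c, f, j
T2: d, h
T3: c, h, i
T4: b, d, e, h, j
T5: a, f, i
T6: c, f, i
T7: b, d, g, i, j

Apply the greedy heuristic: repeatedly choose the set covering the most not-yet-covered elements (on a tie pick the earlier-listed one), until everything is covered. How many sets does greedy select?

Pick 1: T1 covers 5 new elements (a, b, c, f, j).
Pick 2: T4 covers 3 new elements (d, e, h).
Pick 3: T7 covers 2 new elements (g, i).
Greedy uses 3 sets.

3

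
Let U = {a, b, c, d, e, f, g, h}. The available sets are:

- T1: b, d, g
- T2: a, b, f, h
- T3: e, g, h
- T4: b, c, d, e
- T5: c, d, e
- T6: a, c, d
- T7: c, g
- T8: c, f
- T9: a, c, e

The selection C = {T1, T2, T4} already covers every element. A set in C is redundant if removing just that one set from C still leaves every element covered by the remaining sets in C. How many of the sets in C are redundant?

0

Drop T1: g uncovered — not redundant.
Drop T2: a, f, h uncovered — not redundant.
Drop T4: c, e uncovered — not redundant.
None of the sets in C is redundant.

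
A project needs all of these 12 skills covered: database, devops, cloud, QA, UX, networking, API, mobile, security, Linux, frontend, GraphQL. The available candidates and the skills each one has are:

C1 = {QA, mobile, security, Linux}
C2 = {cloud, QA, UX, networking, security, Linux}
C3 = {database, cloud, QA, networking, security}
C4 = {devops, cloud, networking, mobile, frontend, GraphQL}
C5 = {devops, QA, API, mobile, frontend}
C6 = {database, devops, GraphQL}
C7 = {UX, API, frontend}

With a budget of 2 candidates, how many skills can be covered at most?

10

Choosing C2, C4 covers {devops, cloud, QA, UX, networking, mobile, security, Linux, frontend, GraphQL} — 10 skills.
No choice of 2 candidates does better; here database, API are left uncovered.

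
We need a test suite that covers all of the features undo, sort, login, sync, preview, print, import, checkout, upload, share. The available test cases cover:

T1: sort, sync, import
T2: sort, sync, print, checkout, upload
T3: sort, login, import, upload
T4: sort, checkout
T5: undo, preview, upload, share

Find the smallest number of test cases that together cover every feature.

3

T2, T3, T5 together cover {undo, sort, login, sync, preview, print, import, checkout, upload, share} — every feature.
No 2 of the 5 test cases cover everything (all 10 pairs fall short), so 3 is minimum.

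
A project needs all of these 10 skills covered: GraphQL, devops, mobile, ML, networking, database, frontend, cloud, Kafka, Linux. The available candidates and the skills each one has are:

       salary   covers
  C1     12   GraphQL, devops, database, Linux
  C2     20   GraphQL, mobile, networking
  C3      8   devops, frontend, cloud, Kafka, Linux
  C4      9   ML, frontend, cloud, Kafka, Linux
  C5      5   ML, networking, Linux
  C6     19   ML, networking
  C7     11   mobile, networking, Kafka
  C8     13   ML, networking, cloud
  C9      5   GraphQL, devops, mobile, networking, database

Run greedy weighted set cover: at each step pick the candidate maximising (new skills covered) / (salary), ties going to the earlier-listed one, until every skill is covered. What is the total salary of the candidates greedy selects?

14

Pick 1: C9 adds 5 new (GraphQL, devops, mobile, networking, database) at salary 5 (ratio 5/5).
Pick 2: C4 adds 5 new (ML, frontend, cloud, Kafka, Linux) at salary 9 (ratio 5/9).
Greedy total salary: 5 + 9 = 14.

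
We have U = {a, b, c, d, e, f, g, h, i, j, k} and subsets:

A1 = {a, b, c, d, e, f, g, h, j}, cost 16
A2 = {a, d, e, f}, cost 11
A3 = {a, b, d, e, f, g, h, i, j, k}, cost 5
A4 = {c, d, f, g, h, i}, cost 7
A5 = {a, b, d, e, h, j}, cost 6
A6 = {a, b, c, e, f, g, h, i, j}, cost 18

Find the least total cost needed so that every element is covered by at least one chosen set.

A3, A4 cover every element at cost 5 + 7 = 12.
Any cover uses at least 2 sets; among all covering selections none totals below 12.

12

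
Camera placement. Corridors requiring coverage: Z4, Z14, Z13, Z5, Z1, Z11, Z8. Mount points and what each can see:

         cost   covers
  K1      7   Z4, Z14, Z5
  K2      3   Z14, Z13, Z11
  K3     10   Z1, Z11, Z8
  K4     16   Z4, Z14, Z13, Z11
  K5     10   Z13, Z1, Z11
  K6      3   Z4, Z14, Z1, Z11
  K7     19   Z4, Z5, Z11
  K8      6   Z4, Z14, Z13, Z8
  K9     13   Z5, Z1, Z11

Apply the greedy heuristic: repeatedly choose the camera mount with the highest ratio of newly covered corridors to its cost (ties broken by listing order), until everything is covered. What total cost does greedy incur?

19

Pick 1: K6 adds 4 new (Z4, Z14, Z1, Z11) at cost 3 (ratio 4/3).
Pick 2: K2 adds 1 new (Z13) at cost 3 (ratio 1/3).
Pick 3: K8 adds 1 new (Z8) at cost 6 (ratio 1/6).
Pick 4: K1 adds 1 new (Z5) at cost 7 (ratio 1/7).
Greedy total cost: 3 + 3 + 6 + 7 = 19. (The true optimum is 16, so greedy overshoots here.)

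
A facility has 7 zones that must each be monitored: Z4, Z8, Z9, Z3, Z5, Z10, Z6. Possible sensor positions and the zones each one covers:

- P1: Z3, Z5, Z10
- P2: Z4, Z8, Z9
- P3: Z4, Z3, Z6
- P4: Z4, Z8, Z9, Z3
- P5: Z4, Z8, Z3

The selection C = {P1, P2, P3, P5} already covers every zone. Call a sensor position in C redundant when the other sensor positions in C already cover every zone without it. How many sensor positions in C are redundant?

Drop P1: Z5, Z10 uncovered — not redundant.
Drop P2: Z9 uncovered — not redundant.
Drop P3: Z6 uncovered — not redundant.
Drop P5: the rest still cover every zone — redundant.
1 redundant: P5.

1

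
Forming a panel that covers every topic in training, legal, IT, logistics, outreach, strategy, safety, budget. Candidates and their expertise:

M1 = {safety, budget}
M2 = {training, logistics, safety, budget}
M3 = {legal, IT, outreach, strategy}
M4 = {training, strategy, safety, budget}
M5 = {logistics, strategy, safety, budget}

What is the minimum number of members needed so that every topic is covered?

2

M2, M3 together cover {training, legal, IT, logistics, outreach, strategy, safety, budget} — every topic.
No single member contains all 8 topics, so 2 is optimal.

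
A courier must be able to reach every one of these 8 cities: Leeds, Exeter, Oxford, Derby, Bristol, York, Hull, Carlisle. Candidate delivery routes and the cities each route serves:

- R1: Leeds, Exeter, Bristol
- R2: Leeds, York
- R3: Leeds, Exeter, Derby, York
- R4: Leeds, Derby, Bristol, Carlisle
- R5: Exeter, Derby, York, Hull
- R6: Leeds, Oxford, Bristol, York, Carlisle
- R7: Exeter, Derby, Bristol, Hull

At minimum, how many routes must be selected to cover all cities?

R5, R6 together cover {Leeds, Exeter, Oxford, Derby, Bristol, York, Hull, Carlisle} — every city.
No single route contains all 8 cities, so 2 is optimal.

2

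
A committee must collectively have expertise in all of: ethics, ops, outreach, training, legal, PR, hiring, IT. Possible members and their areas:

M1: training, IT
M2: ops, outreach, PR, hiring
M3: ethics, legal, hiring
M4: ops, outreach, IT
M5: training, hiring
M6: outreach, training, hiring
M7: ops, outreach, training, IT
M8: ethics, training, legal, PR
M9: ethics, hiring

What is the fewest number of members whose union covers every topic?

M1, M2, M3 together cover {ethics, ops, outreach, training, legal, PR, hiring, IT} — every topic.
No 2 of the 9 members cover everything (all 36 pairs fall short), so 3 is minimum.

3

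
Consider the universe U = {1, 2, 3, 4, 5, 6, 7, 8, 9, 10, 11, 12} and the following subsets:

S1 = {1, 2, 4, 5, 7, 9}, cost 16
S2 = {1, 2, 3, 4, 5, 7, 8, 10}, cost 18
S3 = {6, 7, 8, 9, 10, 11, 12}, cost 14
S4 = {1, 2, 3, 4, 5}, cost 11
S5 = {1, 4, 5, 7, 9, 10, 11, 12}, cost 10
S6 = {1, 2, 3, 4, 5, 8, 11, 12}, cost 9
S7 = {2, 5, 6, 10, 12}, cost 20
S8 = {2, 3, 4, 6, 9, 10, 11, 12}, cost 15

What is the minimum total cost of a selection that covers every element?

23

S3, S6 cover every element at cost 14 + 9 = 23.
Any cover uses at least 2 sets; among all covering selections none totals below 23.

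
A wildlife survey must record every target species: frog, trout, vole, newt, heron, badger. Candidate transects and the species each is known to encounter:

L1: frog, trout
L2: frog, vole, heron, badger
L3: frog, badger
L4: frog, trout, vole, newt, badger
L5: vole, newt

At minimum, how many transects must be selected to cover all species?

2

L2, L4 together cover {frog, trout, vole, newt, heron, badger} — every species.
No single transect contains all 6 species, so 2 is optimal.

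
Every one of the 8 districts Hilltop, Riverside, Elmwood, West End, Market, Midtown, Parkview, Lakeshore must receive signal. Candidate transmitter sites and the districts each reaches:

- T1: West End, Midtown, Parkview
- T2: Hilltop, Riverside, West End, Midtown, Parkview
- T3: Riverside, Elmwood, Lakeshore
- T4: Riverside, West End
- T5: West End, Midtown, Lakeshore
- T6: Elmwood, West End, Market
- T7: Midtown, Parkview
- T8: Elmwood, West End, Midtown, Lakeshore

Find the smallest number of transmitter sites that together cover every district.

3

T2, T3, T6 together cover {Hilltop, Riverside, Elmwood, West End, Market, Midtown, Parkview, Lakeshore} — every district.
No 2 of the 8 transmitter sites cover everything (all 28 pairs fall short), so 3 is minimum.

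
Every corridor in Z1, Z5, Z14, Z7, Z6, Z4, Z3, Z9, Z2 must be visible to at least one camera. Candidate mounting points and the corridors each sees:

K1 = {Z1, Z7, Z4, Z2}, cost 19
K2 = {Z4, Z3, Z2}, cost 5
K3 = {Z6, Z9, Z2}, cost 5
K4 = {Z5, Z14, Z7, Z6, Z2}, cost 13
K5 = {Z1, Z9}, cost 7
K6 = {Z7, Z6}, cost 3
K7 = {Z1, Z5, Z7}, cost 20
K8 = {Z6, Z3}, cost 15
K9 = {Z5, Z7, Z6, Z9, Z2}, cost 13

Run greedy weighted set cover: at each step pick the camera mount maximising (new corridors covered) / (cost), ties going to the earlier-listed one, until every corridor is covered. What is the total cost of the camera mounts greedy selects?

Pick 1: K6 adds 2 new (Z7, Z6) at cost 3 (ratio 2/3).
Pick 2: K2 adds 3 new (Z4, Z3, Z2) at cost 5 (ratio 3/5).
Pick 3: K5 adds 2 new (Z1, Z9) at cost 7 (ratio 2/7).
Pick 4: K4 adds 2 new (Z5, Z14) at cost 13 (ratio 2/13).
Greedy total cost: 3 + 5 + 7 + 13 = 28. (The true optimum is 25, so greedy overshoots here.)

28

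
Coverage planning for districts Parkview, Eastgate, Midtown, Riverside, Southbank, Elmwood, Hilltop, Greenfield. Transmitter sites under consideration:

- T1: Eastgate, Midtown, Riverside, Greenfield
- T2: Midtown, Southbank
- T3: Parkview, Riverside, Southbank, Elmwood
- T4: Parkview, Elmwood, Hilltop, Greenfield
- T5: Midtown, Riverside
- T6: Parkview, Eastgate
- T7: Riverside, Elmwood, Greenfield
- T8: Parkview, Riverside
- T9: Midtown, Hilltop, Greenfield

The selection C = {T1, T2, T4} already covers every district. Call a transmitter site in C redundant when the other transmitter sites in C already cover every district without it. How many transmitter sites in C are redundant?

0

Drop T1: Eastgate, Riverside uncovered — not redundant.
Drop T2: Southbank uncovered — not redundant.
Drop T4: Parkview, Elmwood, Hilltop uncovered — not redundant.
None of the transmitter sites in C is redundant.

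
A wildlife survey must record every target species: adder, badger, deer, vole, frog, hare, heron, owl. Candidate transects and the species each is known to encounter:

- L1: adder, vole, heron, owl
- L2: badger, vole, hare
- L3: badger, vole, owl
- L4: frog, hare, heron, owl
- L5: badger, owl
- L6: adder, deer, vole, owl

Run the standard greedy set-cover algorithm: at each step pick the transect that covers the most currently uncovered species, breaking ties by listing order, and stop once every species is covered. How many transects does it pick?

4

Pick 1: L1 covers 4 new species (adder, vole, heron, owl).
Pick 2: L2 covers 2 new species (badger, hare).
Pick 3: L4 covers 1 new species (frog).
Pick 4: L6 covers 1 new species (deer).
Greedy uses 4 transects. (The true minimum is 3.)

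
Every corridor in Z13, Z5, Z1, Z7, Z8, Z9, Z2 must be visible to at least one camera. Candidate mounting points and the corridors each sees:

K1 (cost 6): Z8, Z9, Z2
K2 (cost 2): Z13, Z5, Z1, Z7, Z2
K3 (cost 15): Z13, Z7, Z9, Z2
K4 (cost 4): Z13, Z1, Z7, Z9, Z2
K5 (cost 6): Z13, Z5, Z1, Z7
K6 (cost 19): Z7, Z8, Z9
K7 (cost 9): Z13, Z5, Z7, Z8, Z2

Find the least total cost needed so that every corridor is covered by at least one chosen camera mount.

K1, K2 cover every corridor at cost 6 + 2 = 8.
Any cover uses at least 2 camera mounts; among all covering selections none totals below 8.

8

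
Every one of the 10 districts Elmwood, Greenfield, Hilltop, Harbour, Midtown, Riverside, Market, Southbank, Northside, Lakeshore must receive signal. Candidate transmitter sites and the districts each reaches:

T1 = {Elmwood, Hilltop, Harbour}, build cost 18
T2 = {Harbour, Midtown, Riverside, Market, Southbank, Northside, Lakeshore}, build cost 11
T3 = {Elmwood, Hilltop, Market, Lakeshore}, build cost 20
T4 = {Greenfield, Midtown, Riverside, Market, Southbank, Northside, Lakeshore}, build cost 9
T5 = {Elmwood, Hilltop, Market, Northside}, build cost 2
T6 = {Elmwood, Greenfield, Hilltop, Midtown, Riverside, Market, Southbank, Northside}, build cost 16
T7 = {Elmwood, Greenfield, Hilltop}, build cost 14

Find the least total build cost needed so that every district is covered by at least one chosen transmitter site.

T2, T4, T5 cover every district at build cost 11 + 9 + 2 = 22.
Any cover uses at least 2 transmitter sites; among all covering selections none totals below 22.

22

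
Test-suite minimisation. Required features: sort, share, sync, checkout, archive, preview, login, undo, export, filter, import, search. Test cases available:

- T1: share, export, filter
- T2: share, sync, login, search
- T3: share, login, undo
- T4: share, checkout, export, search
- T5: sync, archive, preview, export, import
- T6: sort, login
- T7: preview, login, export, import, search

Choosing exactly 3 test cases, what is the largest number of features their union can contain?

10

Choosing T3, T4, T5 covers {share, sync, checkout, archive, preview, login, undo, export, import, search} — 10 features.
No choice of 3 test cases does better; here sort, filter are left uncovered.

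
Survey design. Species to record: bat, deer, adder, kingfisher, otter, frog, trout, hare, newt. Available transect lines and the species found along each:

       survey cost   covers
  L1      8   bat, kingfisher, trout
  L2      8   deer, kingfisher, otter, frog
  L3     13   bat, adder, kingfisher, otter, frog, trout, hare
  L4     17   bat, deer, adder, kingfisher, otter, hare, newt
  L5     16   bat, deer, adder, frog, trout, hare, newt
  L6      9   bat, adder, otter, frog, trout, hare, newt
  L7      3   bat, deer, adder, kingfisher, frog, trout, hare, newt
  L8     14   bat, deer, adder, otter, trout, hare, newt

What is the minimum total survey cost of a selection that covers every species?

11

L2, L7 cover every species at survey cost 8 + 3 = 11.
Any cover uses at least 2 transects; among all covering selections none totals below 11.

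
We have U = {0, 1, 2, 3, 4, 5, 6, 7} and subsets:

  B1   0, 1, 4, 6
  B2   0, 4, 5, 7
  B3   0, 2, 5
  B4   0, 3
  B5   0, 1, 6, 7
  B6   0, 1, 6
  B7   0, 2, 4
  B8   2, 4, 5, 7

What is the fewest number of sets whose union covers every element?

B1, B4, B8 together cover {0, 1, 2, 3, 4, 5, 6, 7} — every element.
No 2 of the 8 sets cover everything (all 28 pairs fall short), so 3 is minimum.

3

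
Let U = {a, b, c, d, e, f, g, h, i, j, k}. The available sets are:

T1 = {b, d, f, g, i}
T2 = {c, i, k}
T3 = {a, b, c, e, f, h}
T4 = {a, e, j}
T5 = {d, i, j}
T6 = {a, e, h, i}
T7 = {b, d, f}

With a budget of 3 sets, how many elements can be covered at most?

10

Choosing T1, T2, T3 covers {a, b, c, d, e, f, g, h, i, k} — 10 elements.
No choice of 3 sets does better; here j is left uncovered.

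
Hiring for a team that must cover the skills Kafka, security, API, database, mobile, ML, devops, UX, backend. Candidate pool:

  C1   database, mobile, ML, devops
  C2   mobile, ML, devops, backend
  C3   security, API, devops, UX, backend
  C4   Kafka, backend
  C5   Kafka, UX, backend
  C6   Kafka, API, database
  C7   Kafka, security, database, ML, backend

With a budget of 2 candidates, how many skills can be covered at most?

Choosing C1, C3 covers {security, API, database, mobile, ML, devops, UX, backend} — 8 skills.
No choice of 2 candidates does better; here Kafka is left uncovered.

8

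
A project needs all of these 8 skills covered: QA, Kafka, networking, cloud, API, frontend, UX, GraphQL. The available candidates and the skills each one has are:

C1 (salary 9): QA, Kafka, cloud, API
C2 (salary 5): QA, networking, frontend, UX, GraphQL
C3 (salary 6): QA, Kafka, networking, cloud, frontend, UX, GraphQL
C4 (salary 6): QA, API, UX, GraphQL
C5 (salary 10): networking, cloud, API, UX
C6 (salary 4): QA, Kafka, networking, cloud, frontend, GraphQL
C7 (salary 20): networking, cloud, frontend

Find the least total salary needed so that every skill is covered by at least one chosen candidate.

10

C4, C6 cover every skill at salary 6 + 4 = 10.
Any cover uses at least 2 candidates; among all covering selections none totals below 10.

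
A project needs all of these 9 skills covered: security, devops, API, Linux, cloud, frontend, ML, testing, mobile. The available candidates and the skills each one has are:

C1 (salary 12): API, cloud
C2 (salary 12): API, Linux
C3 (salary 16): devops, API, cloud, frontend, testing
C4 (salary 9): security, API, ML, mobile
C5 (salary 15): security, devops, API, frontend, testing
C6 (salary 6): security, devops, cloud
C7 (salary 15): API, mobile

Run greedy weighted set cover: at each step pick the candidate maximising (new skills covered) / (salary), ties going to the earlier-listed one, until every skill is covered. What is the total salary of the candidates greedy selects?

42

Pick 1: C6 adds 3 new (security, devops, cloud) at salary 6 (ratio 3/6).
Pick 2: C4 adds 3 new (API, ML, mobile) at salary 9 (ratio 3/9).
Pick 3: C5 adds 2 new (frontend, testing) at salary 15 (ratio 2/15).
Pick 4: C2 adds 1 new (Linux) at salary 12 (ratio 1/12).
Greedy total salary: 6 + 9 + 15 + 12 = 42. (The true optimum is 37, so greedy overshoots here.)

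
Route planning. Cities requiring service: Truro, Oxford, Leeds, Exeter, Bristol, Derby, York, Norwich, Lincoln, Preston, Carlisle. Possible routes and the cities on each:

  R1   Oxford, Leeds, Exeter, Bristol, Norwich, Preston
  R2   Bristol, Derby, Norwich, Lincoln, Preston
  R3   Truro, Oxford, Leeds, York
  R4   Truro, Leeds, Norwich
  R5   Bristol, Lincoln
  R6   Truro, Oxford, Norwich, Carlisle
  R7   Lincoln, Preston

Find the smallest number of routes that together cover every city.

4

R1, R2, R3, R6 together cover {Truro, Oxford, Leeds, Exeter, Bristol, Derby, York, Norwich, Lincoln, Preston, Carlisle} — every city.
No 3 of the 7 routes cover everything (all 35 triples fall short), so 4 is minimum.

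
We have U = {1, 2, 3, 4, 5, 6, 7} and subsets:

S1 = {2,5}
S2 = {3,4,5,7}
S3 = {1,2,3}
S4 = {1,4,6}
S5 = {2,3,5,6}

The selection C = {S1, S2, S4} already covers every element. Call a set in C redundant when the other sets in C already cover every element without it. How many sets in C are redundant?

Drop S1: 2 uncovered — not redundant.
Drop S2: 3, 7 uncovered — not redundant.
Drop S4: 1, 6 uncovered — not redundant.
None of the sets in C is redundant.

0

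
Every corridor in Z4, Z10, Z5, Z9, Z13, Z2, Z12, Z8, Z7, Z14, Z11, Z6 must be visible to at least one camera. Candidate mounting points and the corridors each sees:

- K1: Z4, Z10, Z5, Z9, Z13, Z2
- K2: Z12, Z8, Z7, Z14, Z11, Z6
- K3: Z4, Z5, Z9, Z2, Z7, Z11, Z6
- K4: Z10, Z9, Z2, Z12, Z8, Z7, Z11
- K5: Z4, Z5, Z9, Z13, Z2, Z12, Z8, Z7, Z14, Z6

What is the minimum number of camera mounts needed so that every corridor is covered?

2

K1, K2 together cover {Z4, Z10, Z5, Z9, Z13, Z2, Z12, Z8, Z7, Z14, Z11, Z6} — every corridor.
No single camera mount contains all 12 corridors, so 2 is optimal.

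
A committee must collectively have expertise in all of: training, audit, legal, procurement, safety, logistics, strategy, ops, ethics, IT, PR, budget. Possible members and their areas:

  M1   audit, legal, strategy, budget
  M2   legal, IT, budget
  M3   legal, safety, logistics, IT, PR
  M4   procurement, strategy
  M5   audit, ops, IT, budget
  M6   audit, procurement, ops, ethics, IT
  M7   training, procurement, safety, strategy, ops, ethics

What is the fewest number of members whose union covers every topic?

3

M1, M3, M7 together cover {training, audit, legal, procurement, safety, logistics, strategy, ops, ethics, IT, PR, budget} — every topic.
No 2 of the 7 members cover everything (all 21 pairs fall short), so 3 is minimum.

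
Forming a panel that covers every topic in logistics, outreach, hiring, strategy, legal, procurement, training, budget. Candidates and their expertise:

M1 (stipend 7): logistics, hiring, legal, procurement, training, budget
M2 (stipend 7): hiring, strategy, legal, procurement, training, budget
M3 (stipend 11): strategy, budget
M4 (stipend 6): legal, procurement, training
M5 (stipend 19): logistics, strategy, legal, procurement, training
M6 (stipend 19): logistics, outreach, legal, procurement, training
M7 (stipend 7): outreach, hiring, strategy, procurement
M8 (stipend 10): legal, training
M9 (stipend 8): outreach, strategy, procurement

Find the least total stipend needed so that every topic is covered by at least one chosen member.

14

M1, M7 cover every topic at stipend 7 + 7 = 14.
Any cover uses at least 2 members; among all covering selections none totals below 14.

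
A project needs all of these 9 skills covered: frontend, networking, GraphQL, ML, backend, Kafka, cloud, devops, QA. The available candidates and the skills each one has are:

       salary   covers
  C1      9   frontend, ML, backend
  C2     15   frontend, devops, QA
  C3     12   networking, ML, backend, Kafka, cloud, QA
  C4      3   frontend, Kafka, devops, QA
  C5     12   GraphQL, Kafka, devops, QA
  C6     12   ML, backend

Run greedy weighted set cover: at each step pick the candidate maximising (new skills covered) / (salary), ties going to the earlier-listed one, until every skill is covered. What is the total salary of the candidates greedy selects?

27

Pick 1: C4 adds 4 new (frontend, Kafka, devops, QA) at salary 3 (ratio 4/3).
Pick 2: C3 adds 4 new (networking, ML, backend, cloud) at salary 12 (ratio 4/12).
Pick 3: C5 adds 1 new (GraphQL) at salary 12 (ratio 1/12).
Greedy total salary: 3 + 12 + 12 = 27.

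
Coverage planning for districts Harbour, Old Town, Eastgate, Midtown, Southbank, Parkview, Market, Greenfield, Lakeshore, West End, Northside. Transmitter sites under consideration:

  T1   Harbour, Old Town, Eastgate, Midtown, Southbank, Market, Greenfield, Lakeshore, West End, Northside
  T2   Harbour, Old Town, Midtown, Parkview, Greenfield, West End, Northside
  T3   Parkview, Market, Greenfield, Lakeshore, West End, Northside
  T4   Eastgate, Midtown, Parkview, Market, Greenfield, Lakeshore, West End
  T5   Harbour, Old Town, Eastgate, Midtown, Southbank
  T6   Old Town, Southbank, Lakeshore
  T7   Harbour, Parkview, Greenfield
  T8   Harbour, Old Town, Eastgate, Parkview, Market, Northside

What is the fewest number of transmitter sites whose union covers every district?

2

T1, T2 together cover {Harbour, Old Town, Eastgate, Midtown, Southbank, Parkview, Market, Greenfield, Lakeshore, West End, Northside} — every district.
No single transmitter site contains all 11 districts, so 2 is optimal.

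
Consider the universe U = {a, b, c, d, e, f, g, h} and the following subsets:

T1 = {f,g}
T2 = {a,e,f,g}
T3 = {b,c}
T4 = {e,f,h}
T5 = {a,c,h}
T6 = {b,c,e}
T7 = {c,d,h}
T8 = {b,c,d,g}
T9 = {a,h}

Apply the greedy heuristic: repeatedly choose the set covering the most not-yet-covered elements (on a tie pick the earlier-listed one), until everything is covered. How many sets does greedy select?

Pick 1: T2 covers 4 new elements (a, e, f, g).
Pick 2: T7 covers 3 new elements (c, d, h).
Pick 3: T3 covers 1 new elements (b).
Greedy uses 3 sets.

3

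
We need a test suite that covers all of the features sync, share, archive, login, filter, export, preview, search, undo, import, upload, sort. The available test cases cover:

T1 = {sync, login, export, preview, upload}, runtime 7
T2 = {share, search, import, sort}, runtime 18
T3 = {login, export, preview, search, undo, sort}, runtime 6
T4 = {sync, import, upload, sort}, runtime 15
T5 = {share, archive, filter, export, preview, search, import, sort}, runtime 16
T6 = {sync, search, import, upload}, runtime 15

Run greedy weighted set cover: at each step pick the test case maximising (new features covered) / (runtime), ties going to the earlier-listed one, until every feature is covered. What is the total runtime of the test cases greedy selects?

29

Pick 1: T3 adds 6 new (login, export, preview, search, undo, sort) at runtime 6 (ratio 6/6).
Pick 2: T1 adds 2 new (sync, upload) at runtime 7 (ratio 2/7).
Pick 3: T5 adds 4 new (share, archive, filter, import) at runtime 16 (ratio 4/16).
Greedy total runtime: 6 + 7 + 16 = 29.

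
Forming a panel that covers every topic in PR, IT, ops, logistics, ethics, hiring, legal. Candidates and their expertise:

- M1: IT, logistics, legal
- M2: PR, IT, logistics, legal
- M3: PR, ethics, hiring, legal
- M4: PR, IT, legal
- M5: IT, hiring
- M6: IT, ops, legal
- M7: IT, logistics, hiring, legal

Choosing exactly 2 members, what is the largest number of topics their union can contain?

Choosing M1, M3 covers {PR, IT, logistics, ethics, hiring, legal} — 6 topics.
No choice of 2 members does better; here ops is left uncovered.

6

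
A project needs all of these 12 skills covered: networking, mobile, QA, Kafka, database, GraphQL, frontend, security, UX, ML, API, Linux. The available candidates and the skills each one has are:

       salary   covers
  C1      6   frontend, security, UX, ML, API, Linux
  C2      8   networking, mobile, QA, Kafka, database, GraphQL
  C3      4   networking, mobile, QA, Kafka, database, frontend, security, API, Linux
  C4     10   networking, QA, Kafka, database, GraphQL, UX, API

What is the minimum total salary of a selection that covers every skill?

C1, C2 cover every skill at salary 6 + 8 = 14.
Any cover uses at least 2 candidates; among all covering selections none totals below 14.

14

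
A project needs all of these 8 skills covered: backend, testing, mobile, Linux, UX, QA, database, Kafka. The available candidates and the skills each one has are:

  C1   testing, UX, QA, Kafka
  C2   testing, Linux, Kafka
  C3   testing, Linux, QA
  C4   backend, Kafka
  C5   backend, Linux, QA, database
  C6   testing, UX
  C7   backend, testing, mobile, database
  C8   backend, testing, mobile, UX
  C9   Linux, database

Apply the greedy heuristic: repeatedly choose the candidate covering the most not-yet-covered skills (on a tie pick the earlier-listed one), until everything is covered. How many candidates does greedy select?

Pick 1: C1 covers 4 new skills (testing, UX, QA, Kafka).
Pick 2: C5 covers 3 new skills (backend, Linux, database).
Pick 3: C7 covers 1 new skills (mobile).
Greedy uses 3 candidates.

3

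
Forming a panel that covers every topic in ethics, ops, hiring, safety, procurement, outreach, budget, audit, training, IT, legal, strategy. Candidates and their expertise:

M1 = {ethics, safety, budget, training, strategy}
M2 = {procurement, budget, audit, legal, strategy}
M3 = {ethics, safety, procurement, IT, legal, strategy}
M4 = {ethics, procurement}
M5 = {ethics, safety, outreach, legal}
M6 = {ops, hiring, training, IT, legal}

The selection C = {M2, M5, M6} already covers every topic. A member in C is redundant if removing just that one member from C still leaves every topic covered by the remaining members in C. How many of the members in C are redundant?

Drop M2: procurement, budget, audit, strategy uncovered — not redundant.
Drop M5: ethics, safety, outreach uncovered — not redundant.
Drop M6: ops, hiring, training, IT uncovered — not redundant.
None of the members in C is redundant.

0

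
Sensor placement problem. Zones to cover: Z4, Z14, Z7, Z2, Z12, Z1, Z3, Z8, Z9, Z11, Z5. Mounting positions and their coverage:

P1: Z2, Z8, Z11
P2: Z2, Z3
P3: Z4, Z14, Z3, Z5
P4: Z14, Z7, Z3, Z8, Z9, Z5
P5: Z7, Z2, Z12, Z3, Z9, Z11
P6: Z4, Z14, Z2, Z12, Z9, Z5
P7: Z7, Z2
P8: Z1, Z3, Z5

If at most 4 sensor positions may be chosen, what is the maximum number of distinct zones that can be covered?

Choosing P1, P3, P5, P8 covers {Z4, Z14, Z7, Z2, Z12, Z1, Z3, Z8, Z9, Z11, Z5} — 11 zones.
That is all 11 zones.

11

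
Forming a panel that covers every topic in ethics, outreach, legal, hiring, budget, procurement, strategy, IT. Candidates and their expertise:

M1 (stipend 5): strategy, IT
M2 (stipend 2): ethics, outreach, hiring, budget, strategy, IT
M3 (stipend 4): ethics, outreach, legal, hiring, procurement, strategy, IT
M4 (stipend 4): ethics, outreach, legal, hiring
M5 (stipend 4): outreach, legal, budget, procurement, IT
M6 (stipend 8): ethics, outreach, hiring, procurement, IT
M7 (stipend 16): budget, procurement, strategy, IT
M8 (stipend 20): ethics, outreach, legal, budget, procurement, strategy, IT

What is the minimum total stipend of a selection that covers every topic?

6

M2, M3 cover every topic at stipend 2 + 4 = 6.
Any cover uses at least 2 members; among all covering selections none totals below 6.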